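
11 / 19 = 0.58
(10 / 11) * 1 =10 / 11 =0.91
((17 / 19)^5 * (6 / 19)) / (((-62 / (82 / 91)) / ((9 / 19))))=-3143563398 / 2521612175719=-0.00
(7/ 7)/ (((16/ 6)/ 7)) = 21/ 8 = 2.62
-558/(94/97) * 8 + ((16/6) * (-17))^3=-97771.51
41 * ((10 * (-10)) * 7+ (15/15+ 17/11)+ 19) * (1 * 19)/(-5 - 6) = 5813677/121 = 48046.92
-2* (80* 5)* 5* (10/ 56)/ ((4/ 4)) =-714.29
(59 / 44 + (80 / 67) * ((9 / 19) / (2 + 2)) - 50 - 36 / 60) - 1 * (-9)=-11235361 / 280060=-40.12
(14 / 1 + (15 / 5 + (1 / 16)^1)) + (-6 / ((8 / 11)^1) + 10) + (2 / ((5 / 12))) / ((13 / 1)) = 19949 / 1040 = 19.18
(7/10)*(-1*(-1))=7/10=0.70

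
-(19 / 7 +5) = -7.71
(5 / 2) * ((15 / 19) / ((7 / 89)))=6675 / 266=25.09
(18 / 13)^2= 324 / 169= 1.92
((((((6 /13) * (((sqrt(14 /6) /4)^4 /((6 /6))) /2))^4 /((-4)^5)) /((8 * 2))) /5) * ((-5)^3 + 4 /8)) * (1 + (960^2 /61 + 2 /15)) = 0.00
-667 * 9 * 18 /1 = -108054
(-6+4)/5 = -2/5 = -0.40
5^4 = 625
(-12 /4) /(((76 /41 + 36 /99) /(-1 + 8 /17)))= 12177 /17000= 0.72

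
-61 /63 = -0.97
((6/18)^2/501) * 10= 10/4509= 0.00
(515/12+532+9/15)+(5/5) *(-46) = 31771/60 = 529.52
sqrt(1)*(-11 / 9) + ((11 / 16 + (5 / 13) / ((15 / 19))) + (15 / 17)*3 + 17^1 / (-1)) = -458281 / 31824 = -14.40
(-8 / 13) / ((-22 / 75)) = 300 / 143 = 2.10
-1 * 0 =0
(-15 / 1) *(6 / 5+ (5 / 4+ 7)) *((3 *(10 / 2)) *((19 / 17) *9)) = -1454355 / 68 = -21387.57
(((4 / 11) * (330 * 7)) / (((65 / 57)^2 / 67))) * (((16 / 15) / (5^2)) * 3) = 585131904 / 105625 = 5539.71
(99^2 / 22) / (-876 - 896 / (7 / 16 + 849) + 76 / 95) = -20182635 / 39697264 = -0.51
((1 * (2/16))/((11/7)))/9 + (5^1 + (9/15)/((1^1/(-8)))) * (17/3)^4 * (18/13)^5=1049.52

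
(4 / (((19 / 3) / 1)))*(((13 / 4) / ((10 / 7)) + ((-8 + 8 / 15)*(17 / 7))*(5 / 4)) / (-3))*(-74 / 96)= -90539 / 27360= -3.31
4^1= 4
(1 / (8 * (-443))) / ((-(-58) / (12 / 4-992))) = 989 / 205552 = 0.00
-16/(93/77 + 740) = -1232/57073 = -0.02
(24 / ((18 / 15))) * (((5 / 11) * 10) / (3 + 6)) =1000 / 99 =10.10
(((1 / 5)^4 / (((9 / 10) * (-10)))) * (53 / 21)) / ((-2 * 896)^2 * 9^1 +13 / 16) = -848 / 54623602175625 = -0.00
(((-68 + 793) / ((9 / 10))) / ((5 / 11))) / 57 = 15950 / 513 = 31.09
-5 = -5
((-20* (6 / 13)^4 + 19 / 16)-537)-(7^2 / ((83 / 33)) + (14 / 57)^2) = -68548950687767 / 123231346992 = -556.26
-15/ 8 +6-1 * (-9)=13.12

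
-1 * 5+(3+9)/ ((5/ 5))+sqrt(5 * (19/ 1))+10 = sqrt(95)+17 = 26.75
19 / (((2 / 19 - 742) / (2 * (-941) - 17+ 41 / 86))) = 58941553 / 1212256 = 48.62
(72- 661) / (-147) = 589 / 147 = 4.01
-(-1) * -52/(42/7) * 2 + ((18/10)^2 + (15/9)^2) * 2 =-1192/225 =-5.30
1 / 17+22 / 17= 23 / 17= 1.35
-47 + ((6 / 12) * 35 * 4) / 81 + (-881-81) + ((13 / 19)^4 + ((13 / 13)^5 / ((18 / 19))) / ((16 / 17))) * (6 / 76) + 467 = -6944713147775 / 12836097216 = -541.03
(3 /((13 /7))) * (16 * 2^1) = 672 /13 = 51.69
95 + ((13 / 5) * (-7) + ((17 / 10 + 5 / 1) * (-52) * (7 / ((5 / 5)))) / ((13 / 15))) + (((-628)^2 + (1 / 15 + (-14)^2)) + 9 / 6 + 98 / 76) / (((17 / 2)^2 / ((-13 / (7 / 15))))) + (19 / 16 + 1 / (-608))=-952461136589 / 6149920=-154873.74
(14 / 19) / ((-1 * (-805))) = 2 / 2185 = 0.00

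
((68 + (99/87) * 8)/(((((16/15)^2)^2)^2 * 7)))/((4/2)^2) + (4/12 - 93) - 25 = -303475093885939/2615635083264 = -116.02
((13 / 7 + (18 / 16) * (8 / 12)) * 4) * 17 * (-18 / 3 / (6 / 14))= -2482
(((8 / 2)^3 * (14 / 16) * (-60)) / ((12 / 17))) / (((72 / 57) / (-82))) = 927010 / 3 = 309003.33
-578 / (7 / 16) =-9248 / 7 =-1321.14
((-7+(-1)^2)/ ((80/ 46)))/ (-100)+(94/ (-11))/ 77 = -129557/ 1694000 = -0.08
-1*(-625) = 625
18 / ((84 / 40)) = 60 / 7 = 8.57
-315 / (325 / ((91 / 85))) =-441 / 425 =-1.04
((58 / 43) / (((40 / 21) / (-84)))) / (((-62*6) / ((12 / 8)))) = 0.24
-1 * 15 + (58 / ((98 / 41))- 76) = -3270 / 49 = -66.73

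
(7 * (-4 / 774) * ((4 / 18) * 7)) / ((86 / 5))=-490 / 149769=-0.00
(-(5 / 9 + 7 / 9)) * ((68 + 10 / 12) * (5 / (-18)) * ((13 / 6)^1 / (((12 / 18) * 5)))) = 5369 / 324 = 16.57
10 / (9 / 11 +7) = 55 / 43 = 1.28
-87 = -87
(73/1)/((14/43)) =3139/14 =224.21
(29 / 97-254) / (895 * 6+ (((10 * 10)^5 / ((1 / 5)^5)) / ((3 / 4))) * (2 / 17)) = -1255059 / 24250000026565390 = -0.00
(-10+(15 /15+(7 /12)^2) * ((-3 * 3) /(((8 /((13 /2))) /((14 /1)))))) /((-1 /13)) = 1913.74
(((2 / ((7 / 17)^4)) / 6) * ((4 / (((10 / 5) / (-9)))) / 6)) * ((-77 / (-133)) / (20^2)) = -918731 / 18247600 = -0.05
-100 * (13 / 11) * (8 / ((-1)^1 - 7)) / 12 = 325 / 33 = 9.85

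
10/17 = 0.59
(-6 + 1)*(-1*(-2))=-10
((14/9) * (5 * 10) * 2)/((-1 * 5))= -31.11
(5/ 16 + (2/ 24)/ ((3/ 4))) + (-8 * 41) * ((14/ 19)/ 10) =-324829/ 13680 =-23.74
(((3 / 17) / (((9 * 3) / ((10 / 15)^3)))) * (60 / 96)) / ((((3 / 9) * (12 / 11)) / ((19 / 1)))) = 1045 / 16524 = 0.06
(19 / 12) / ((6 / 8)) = 19 / 9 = 2.11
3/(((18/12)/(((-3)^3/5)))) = -54/5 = -10.80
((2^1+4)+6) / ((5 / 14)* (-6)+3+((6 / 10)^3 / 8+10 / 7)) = 84000 / 16189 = 5.19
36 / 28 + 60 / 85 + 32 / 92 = 6403 / 2737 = 2.34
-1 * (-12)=12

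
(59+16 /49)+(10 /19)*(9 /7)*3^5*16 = 2504673 /931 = 2690.30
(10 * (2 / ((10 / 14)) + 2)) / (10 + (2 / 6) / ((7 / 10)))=252 / 55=4.58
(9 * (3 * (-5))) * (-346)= 46710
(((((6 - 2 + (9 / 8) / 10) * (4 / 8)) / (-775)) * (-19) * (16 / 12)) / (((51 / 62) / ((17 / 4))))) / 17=6251 / 306000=0.02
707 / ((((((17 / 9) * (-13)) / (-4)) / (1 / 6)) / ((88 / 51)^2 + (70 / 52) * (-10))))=-501267242 / 2490891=-201.24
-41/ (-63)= 41/ 63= 0.65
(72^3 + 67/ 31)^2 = 133882371270025/ 961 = 139315682903.25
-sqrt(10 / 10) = -1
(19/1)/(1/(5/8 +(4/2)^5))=619.88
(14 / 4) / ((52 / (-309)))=-2163 / 104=-20.80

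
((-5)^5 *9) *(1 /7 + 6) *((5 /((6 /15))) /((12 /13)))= -131015625 /56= -2339564.73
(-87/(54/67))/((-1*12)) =9.00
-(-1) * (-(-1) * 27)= 27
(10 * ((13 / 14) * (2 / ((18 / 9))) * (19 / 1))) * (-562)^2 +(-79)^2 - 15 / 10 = 780222033 / 14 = 55730145.21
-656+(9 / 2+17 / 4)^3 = 891 / 64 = 13.92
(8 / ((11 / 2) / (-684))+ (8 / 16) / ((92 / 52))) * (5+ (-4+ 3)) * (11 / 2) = -503281 / 23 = -21881.78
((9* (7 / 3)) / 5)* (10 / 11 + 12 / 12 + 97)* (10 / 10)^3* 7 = 159936 / 55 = 2907.93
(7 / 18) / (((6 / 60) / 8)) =280 / 9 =31.11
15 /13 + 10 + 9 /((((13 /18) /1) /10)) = 1765 /13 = 135.77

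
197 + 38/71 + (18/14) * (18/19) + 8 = 1952371/9443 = 206.75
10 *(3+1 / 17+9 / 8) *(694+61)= 2147975 / 68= 31587.87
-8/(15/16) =-128/15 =-8.53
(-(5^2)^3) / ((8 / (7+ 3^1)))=-78125 / 4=-19531.25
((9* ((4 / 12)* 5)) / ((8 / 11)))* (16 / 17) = 330 / 17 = 19.41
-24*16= -384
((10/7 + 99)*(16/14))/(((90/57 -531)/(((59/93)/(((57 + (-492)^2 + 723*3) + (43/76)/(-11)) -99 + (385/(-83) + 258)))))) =-437456923552/777495956505192729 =-0.00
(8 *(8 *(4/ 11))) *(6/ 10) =768/ 55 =13.96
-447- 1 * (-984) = 537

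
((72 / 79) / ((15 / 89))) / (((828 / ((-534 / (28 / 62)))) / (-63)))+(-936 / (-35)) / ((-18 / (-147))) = 6404082 / 9085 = 704.91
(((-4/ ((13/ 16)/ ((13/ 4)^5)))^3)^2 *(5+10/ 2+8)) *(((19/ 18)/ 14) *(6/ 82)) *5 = 154698219556695596139904677885/ 9630121984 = 16063993770143254307.91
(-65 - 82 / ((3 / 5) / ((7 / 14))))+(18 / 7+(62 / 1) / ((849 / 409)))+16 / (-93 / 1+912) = -23380340 / 231777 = -100.87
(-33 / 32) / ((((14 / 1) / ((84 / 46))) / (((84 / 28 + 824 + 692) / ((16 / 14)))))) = -1052667 / 5888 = -178.78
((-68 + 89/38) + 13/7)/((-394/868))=526101/3743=140.56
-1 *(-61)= 61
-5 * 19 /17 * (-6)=570 /17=33.53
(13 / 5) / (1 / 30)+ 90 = 168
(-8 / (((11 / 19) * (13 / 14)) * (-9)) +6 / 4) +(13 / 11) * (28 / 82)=375385 / 105534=3.56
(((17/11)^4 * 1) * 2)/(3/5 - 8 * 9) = -0.16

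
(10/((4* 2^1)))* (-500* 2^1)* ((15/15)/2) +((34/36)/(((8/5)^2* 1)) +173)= -520279/1152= -451.63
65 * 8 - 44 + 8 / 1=484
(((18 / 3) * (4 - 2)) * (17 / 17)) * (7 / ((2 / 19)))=798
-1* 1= -1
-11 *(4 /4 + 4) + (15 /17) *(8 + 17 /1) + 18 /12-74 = -3585 /34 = -105.44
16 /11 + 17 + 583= 601.45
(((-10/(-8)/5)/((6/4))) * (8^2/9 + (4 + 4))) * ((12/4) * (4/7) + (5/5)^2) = 1292/189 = 6.84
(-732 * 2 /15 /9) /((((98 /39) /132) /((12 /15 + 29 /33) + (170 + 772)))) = -1975610416 /3675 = -537581.07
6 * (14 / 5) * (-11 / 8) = -23.10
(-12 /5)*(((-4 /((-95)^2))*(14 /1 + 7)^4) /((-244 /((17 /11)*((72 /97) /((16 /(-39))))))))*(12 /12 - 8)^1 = -48739661334 /2937050875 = -16.59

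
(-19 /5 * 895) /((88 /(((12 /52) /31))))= -10203 /35464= -0.29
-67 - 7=-74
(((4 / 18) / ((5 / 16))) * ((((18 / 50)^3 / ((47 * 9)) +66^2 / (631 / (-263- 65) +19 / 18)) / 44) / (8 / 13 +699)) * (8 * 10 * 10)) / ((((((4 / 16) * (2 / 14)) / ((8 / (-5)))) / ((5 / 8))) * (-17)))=-8888495420593152 / 58203367234375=-152.71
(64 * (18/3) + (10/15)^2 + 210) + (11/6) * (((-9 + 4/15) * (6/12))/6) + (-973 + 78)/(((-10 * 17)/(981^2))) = 93032703763/18360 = 5067140.73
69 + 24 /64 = 69.38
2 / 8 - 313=-1251 / 4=-312.75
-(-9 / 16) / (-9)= -1 / 16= -0.06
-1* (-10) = 10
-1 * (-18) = 18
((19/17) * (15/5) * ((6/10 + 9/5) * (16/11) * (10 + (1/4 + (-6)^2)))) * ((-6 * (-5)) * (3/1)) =9110880/187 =48721.28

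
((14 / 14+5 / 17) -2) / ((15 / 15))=-12 / 17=-0.71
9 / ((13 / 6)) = 54 / 13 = 4.15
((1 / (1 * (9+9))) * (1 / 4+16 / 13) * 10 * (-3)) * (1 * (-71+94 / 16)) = 200585 / 1248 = 160.73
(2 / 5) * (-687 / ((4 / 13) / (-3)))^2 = 717864849 / 40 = 17946621.22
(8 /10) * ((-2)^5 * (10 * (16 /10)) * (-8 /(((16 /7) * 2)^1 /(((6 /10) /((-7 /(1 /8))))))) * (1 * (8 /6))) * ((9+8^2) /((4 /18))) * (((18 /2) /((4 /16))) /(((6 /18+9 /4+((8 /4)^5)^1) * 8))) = -4541184 /10375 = -437.70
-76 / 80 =-19 / 20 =-0.95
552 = 552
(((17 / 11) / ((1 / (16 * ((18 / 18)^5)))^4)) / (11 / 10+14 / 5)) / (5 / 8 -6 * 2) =-89128960 / 39039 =-2283.07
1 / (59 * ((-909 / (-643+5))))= 638 / 53631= 0.01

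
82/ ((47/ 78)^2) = 498888/ 2209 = 225.84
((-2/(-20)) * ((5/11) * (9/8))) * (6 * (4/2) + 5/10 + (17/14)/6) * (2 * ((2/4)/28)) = 291/12544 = 0.02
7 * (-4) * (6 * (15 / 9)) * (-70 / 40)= 490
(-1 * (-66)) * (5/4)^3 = 4125/32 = 128.91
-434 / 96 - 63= -3241 / 48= -67.52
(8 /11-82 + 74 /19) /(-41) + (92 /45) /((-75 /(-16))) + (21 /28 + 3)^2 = 7582189463 /462726000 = 16.39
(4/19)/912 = 1/4332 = 0.00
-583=-583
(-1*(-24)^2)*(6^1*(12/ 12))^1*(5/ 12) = -1440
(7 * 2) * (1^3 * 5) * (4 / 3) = 280 / 3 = 93.33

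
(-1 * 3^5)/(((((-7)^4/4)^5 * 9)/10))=-276480/79792266297612001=-0.00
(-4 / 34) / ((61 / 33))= -66 / 1037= -0.06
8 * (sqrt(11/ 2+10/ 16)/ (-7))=-2 * sqrt(2)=-2.83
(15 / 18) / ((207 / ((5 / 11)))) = 25 / 13662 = 0.00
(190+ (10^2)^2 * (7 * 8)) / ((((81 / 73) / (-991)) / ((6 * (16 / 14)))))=-216137734240 / 63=-3430757686.35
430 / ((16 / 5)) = 1075 / 8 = 134.38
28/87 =0.32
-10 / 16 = -5 / 8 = -0.62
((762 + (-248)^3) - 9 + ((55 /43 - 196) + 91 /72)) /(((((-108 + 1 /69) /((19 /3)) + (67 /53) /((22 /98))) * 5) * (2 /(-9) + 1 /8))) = -12030676645611877 /4378439310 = -2747708.90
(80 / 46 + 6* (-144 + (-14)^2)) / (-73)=-7216 / 1679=-4.30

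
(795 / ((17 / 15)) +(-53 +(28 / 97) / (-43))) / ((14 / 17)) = 22990314 / 29197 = 787.42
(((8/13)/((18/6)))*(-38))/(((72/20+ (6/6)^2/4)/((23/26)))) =-69920/39039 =-1.79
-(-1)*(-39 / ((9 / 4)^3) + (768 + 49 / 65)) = 12088387 / 15795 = 765.33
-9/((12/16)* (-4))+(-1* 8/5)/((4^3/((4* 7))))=23/10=2.30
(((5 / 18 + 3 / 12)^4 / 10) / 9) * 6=130321 / 25194240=0.01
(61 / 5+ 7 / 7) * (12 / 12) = 13.20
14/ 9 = 1.56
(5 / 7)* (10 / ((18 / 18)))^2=500 / 7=71.43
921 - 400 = 521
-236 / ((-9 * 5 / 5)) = 236 / 9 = 26.22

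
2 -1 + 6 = 7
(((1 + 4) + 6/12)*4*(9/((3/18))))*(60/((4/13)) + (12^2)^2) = 24866028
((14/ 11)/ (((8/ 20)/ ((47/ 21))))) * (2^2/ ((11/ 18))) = 5640/ 121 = 46.61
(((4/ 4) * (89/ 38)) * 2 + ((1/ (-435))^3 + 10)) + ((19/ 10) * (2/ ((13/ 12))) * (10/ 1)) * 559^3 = 6127127462.68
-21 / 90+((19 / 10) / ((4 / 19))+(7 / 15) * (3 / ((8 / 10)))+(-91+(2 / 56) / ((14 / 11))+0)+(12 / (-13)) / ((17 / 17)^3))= -621865 / 7644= -81.35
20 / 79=0.25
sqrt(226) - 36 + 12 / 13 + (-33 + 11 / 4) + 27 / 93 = -104839 / 1612 + sqrt(226) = -50.00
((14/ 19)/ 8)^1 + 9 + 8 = 17.09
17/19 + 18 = 359/19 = 18.89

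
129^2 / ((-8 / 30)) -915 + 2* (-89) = -253987 / 4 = -63496.75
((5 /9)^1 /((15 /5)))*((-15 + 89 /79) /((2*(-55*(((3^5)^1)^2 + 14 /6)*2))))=137 /692760717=0.00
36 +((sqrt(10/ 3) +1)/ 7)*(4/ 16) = sqrt(30)/ 84 +1009/ 28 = 36.10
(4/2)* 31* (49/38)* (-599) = -909881/19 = -47888.47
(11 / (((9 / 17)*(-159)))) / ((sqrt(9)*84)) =-187 / 360612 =-0.00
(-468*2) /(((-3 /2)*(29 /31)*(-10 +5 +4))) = -19344 /29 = -667.03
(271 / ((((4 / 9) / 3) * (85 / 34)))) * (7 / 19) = 51219 / 190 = 269.57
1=1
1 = 1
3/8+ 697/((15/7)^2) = 273899/1800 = 152.17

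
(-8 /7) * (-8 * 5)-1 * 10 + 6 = 292 /7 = 41.71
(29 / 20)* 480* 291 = 202536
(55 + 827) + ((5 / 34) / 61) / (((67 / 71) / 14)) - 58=824.04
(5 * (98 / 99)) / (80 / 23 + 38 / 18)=0.89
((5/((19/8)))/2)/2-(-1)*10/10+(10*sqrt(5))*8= 29/19+80*sqrt(5)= 180.41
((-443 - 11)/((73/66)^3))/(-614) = 65261592/119428219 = 0.55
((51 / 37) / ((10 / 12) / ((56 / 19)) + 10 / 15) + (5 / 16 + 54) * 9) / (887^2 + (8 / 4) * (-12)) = 92585439 / 148575219760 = 0.00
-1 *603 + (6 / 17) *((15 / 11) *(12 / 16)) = -225387 / 374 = -602.64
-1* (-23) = 23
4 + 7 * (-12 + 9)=-17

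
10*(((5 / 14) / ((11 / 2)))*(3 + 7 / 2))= 325 / 77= 4.22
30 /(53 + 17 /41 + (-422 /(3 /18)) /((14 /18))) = -1435 /153163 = -0.01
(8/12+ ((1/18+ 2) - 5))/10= -41/180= -0.23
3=3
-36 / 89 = -0.40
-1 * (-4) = 4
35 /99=0.35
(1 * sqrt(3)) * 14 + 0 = 14 * sqrt(3) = 24.25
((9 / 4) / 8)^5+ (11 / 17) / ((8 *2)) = 24072505 / 570425344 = 0.04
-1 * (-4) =4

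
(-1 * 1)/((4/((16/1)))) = -4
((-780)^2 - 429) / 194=607971 / 194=3133.87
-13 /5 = -2.60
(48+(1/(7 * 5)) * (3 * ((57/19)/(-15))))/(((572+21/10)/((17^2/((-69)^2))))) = 539274/106294615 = 0.01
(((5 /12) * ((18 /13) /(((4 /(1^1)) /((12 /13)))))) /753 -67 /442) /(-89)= 109183 /64179947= 0.00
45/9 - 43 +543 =505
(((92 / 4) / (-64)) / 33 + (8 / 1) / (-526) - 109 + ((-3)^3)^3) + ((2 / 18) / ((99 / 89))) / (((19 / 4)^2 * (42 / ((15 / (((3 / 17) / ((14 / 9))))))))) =-2893172588682401 / 146178800064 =-19792.01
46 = 46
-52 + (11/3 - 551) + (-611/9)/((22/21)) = -664.14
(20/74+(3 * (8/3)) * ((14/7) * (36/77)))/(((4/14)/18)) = 198738/407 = 488.30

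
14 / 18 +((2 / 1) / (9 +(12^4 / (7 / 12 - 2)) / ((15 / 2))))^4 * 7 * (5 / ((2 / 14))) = 0.78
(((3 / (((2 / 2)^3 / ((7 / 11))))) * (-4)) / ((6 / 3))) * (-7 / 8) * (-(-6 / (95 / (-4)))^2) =-21168 / 99275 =-0.21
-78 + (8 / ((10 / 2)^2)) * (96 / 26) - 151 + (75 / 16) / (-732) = -289064189 / 1268800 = -227.82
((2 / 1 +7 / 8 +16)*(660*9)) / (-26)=-224235 / 52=-4312.21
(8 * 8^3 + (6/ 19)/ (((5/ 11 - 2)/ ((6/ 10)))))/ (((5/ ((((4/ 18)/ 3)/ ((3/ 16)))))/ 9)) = 211674944/ 72675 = 2912.62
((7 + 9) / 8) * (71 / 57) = 2.49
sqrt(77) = 8.77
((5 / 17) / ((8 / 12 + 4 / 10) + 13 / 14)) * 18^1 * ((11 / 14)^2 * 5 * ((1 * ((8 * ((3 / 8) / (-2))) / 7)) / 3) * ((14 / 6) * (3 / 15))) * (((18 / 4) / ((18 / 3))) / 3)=-27225 / 398888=-0.07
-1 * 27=-27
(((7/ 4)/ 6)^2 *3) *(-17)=-833/ 192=-4.34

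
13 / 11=1.18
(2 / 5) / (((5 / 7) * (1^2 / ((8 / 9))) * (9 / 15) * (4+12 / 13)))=91 / 540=0.17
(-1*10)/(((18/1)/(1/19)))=-0.03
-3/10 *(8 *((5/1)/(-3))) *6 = 24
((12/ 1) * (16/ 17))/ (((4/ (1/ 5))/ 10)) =96/ 17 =5.65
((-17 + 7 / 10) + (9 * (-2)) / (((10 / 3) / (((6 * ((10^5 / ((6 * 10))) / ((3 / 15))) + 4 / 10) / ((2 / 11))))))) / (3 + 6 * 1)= -74251409 / 450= -165003.13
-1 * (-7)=7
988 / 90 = 494 / 45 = 10.98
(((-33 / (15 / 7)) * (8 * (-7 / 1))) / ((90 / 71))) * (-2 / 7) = -43736 / 225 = -194.38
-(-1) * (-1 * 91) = -91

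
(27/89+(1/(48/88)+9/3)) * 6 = 2743/89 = 30.82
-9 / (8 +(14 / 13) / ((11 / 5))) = -1287 / 1214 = -1.06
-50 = -50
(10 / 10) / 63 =1 / 63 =0.02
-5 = -5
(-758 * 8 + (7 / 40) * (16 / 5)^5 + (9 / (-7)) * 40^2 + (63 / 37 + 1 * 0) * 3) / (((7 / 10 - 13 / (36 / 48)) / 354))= 69257150307036 / 403878125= 171480.32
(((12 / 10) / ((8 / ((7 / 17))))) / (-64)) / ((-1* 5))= 21 / 108800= 0.00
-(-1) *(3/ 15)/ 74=1/ 370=0.00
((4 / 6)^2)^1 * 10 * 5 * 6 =400 / 3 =133.33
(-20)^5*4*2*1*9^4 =-167961600000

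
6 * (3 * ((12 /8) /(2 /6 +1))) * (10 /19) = 405 /38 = 10.66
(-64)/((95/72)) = -48.51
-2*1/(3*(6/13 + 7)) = -26/291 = -0.09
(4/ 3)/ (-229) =-4/ 687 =-0.01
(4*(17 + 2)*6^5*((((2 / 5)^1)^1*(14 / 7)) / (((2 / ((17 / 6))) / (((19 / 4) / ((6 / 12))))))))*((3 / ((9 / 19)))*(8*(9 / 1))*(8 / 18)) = 6447679488 / 5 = 1289535897.60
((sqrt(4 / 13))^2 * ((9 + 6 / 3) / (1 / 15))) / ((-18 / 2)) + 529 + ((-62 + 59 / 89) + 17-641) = -562226 / 3471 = -161.98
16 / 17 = 0.94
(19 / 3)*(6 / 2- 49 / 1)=-291.33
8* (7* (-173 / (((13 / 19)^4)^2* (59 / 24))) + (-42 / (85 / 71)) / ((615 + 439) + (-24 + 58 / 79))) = -6832951263146324787324 / 83278238891295955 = -82049.66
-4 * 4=-16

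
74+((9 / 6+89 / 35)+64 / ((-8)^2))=79.04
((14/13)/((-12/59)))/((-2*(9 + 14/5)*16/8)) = 35/312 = 0.11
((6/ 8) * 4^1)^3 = 27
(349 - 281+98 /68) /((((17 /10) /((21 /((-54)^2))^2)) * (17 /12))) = 192815 /128936772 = 0.00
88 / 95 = 0.93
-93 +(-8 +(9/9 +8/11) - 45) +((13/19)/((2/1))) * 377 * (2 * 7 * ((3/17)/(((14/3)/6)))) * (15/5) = 3854190/3553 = 1084.77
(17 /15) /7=17 /105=0.16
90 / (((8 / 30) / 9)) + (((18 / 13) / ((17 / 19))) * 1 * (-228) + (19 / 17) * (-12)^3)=332991 / 442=753.37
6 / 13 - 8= -98 / 13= -7.54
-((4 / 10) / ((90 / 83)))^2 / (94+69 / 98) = -675122 / 469850625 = -0.00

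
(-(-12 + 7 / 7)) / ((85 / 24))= 264 / 85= 3.11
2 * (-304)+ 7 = -601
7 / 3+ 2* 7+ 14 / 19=973 / 57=17.07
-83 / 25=-3.32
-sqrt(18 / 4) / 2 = -3 * sqrt(2) / 4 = -1.06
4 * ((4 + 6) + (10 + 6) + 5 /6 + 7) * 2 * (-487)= -395444 /3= -131814.67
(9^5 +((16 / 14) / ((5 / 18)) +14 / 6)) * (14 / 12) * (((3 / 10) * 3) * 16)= 24803288 / 25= 992131.52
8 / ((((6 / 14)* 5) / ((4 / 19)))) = 224 / 285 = 0.79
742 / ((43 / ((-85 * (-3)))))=4400.23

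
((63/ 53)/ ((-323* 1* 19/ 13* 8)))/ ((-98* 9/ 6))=39/ 18214616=0.00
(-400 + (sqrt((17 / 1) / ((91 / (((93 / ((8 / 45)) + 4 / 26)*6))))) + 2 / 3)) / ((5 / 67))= -80266 / 15 + 67*sqrt(19428297) / 910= -5026.54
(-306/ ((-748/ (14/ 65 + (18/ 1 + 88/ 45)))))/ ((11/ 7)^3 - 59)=-202370/ 1351779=-0.15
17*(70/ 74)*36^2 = 20841.08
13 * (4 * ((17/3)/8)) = 221/6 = 36.83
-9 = -9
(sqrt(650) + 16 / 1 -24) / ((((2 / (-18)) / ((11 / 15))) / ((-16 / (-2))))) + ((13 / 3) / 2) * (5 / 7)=89029 / 210 -264 * sqrt(26)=-922.19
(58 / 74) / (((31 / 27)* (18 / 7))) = 609 / 2294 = 0.27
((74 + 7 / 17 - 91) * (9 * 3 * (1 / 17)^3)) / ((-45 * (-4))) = -423 / 835210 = -0.00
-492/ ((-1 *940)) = 123/ 235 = 0.52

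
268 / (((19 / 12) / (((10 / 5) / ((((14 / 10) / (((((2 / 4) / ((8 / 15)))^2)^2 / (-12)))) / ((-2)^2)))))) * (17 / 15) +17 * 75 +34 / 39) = 13228312500 / 62735446919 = 0.21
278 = 278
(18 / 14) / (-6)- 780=-10923 / 14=-780.21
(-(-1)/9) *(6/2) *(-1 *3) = -1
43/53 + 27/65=4226/3445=1.23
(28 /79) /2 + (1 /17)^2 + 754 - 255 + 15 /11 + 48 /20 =631549687 /1255705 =502.94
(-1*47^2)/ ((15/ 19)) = -41971/ 15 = -2798.07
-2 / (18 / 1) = -0.11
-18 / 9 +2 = 0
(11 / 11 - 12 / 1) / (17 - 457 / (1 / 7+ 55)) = -4246 / 3363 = -1.26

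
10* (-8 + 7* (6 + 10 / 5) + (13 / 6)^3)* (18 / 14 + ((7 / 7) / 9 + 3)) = 2486075 / 972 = 2557.69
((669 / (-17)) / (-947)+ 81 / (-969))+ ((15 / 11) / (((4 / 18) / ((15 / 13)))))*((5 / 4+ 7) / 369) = 151643163 / 1304276584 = 0.12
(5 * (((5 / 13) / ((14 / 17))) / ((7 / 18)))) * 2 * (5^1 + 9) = 15300 / 91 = 168.13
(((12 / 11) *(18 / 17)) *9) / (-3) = -648 / 187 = -3.47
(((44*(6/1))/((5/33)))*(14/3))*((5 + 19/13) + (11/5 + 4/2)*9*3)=316750896/325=974618.14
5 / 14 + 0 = 5 / 14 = 0.36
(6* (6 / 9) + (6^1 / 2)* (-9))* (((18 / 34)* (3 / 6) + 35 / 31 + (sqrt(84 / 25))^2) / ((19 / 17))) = -2881003 / 29450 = -97.83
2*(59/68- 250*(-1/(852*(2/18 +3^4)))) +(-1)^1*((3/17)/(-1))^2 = 2563465/1497887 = 1.71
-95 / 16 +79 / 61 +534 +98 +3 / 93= 627.39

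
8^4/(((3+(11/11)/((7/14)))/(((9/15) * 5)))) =2457.60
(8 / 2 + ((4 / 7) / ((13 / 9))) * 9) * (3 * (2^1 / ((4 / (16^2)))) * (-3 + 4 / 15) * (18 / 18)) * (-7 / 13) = 3610624 / 845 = 4272.93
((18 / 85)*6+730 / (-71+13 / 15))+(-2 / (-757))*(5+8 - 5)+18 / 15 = -53591059 / 6769094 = -7.92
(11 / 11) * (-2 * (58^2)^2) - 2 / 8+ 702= -90529161 / 4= -22632290.25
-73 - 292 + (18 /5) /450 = -364.99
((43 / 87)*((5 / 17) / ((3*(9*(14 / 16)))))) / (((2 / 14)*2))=860 / 39933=0.02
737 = 737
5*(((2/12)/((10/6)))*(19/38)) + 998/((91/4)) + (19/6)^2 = 88691/1638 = 54.15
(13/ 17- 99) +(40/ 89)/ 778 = -57816730/ 588557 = -98.23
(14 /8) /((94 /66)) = 231 /188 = 1.23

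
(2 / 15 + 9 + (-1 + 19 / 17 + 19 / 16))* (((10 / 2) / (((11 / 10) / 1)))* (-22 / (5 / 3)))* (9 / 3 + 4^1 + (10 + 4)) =-894369 / 68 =-13152.49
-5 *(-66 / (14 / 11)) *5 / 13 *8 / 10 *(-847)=-878460 / 13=-67573.85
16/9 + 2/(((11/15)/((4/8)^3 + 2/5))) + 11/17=25963/6732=3.86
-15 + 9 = -6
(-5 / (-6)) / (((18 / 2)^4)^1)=5 / 39366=0.00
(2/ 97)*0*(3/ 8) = 0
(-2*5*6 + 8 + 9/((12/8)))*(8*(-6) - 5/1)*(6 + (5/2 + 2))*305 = 7807695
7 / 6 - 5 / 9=11 / 18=0.61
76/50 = 38/25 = 1.52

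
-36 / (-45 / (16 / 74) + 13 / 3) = 864 / 4891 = 0.18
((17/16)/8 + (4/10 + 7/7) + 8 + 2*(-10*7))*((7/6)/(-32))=194831/40960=4.76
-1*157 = -157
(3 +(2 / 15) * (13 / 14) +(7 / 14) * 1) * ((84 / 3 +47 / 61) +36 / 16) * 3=5760009 / 17080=337.24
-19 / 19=-1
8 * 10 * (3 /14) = 120 /7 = 17.14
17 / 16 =1.06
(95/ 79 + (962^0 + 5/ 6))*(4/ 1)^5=736768/ 237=3108.73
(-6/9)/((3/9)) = -2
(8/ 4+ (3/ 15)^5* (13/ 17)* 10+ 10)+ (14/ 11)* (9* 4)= 6757786/ 116875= 57.82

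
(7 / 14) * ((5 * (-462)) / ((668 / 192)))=-55440 / 167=-331.98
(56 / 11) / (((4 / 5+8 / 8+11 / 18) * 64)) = 45 / 1364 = 0.03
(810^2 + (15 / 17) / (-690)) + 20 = 513085839 / 782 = 656120.00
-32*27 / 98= -432 / 49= -8.82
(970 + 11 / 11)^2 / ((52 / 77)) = 1396129.94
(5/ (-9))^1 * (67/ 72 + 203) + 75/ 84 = -509855/ 4536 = -112.40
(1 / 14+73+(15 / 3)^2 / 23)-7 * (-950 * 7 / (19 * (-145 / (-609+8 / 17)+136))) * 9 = 7140349261 / 30254798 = 236.01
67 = 67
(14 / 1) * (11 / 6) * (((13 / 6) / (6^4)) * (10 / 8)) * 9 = 5005 / 10368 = 0.48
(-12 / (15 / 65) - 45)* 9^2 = -7857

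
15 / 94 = 0.16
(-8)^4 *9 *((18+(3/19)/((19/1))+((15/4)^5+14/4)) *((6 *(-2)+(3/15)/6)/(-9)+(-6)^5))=-1184284597595806/5415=-218704450156.20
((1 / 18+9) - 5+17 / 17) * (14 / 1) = 637 / 9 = 70.78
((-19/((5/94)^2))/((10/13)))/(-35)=1091246/4375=249.43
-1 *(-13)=13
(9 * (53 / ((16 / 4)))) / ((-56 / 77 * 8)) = -5247 / 256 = -20.50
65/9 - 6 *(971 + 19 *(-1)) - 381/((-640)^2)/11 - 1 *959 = -6663.78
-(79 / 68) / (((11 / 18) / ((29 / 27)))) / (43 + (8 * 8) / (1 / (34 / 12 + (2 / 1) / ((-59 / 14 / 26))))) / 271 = 135169 / 10142393426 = 0.00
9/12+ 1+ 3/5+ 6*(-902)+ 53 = -5356.65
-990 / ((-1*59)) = 990 / 59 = 16.78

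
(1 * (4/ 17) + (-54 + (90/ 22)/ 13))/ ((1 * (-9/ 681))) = 4044.38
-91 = -91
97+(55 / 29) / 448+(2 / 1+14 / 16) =1297631 / 12992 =99.88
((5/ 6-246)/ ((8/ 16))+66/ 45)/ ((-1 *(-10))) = -7333/ 150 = -48.89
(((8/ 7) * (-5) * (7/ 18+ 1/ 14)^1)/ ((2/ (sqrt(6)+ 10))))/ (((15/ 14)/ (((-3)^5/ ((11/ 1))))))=2088 * sqrt(6)/ 77+ 20880/ 77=337.59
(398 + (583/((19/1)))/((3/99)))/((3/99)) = 884433/19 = 46549.11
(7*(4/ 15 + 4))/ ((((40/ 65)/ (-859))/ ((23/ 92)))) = -156338/ 15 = -10422.53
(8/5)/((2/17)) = 68/5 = 13.60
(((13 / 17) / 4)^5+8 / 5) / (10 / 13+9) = 151233225117 / 923247815680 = 0.16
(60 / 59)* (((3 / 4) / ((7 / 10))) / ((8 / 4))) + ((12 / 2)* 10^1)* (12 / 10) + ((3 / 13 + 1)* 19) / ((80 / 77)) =2551684 / 26845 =95.05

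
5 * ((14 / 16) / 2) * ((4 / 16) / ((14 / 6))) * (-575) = -134.77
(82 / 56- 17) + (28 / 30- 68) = -34693 / 420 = -82.60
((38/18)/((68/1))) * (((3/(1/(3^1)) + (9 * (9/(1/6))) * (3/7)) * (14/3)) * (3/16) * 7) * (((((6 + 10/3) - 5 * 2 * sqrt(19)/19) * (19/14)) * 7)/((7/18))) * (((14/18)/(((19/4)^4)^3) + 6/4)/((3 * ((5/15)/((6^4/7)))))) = 272682612415632213873/104228126382617 - 4090239186234483208095 * sqrt(19)/27724681617776122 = 1973138.46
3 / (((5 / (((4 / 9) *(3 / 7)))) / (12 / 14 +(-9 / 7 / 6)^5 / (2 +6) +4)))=20898061 / 37647680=0.56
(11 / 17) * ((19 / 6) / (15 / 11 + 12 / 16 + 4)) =4598 / 13719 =0.34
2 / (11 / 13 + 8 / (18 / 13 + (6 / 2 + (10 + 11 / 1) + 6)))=663 / 365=1.82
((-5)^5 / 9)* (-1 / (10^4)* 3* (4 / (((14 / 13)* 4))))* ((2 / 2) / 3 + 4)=845 / 2016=0.42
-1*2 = -2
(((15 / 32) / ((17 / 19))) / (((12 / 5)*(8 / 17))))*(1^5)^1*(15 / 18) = 2375 / 6144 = 0.39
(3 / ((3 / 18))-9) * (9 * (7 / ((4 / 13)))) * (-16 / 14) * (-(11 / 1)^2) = 254826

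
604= 604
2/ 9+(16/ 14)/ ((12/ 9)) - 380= -23872/ 63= -378.92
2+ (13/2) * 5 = 69/2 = 34.50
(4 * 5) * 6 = 120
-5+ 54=49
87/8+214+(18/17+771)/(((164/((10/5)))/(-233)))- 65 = -11341037/5576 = -2033.90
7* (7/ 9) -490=-4361/ 9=-484.56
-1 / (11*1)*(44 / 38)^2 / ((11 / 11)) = -44 / 361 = -0.12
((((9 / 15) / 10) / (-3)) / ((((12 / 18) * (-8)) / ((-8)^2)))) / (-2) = -3 / 25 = -0.12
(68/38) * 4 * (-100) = -715.79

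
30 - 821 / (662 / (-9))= 27249 / 662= 41.16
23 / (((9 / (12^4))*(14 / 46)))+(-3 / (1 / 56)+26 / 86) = 52358611 / 301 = 173948.87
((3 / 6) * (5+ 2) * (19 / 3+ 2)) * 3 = 175 / 2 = 87.50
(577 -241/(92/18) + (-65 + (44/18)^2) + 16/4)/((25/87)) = 51306539/31050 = 1652.38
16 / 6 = 8 / 3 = 2.67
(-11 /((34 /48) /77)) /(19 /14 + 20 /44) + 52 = -961292 /1581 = -608.03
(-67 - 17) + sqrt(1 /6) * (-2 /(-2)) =-84 + sqrt(6) /6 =-83.59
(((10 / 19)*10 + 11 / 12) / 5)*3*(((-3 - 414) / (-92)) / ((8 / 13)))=7638189 / 279680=27.31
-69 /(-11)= 69 /11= 6.27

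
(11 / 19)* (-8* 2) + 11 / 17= -2783 / 323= -8.62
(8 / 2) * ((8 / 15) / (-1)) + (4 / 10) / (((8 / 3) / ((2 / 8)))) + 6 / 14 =-2801 / 1680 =-1.67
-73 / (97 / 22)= -1606 / 97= -16.56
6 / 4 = 3 / 2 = 1.50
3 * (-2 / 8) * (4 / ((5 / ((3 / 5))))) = -9 / 25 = -0.36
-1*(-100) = 100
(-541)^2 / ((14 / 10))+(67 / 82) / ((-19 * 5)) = 11399924481 / 54530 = 209057.85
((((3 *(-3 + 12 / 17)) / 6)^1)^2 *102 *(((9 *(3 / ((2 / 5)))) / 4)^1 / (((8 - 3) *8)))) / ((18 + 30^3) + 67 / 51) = 369603 / 176382080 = 0.00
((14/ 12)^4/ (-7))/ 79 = -343/ 102384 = -0.00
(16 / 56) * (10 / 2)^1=10 / 7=1.43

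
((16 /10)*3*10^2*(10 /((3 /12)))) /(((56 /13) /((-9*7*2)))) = -561600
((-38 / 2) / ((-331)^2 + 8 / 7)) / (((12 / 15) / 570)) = -665 / 5382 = -0.12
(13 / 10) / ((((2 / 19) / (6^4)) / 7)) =560196 / 5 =112039.20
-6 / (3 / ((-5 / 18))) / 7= 0.08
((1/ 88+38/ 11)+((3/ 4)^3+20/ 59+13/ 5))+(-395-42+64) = -76046857/ 207680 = -366.17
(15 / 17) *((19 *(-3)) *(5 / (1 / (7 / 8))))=-29925 / 136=-220.04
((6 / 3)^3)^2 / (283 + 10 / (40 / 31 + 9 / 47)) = 138176 / 625567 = 0.22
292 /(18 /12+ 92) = 584 /187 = 3.12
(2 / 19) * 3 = 6 / 19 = 0.32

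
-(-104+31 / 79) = 103.61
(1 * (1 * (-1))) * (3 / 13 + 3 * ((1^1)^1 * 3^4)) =-3162 / 13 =-243.23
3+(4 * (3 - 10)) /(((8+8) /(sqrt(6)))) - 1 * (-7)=10 - 7 * sqrt(6) /4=5.71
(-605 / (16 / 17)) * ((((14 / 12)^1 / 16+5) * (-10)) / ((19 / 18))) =75131925 / 2432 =30893.06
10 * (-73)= -730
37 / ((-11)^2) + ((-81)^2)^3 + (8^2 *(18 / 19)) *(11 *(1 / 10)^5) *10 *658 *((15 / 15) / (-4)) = 282429536470.33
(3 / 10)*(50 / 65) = 3 / 13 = 0.23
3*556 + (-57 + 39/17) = 27426/17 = 1613.29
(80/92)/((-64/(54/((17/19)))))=-2565/3128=-0.82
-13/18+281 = 5045/18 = 280.28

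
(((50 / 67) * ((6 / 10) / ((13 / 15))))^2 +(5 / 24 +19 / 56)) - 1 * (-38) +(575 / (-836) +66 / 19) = 554063690291 / 13318701396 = 41.60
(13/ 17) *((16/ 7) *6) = 1248/ 119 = 10.49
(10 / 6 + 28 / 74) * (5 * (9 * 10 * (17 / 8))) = 1955.57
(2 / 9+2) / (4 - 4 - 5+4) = -20 / 9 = -2.22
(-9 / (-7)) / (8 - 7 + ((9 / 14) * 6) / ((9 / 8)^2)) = 27 / 85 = 0.32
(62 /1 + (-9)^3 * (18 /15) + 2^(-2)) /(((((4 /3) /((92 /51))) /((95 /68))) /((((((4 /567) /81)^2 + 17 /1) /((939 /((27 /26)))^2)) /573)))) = -84883904810864461 /1523132553770987350464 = -0.00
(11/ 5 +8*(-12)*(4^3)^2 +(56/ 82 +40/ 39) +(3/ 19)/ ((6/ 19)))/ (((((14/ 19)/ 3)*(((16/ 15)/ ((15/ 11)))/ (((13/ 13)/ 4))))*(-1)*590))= 153593503191/ 177109504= 867.22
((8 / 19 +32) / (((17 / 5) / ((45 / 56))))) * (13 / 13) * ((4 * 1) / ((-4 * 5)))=-495 / 323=-1.53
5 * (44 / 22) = 10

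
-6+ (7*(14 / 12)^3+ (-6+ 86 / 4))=4453 / 216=20.62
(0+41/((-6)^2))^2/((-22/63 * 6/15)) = -58835/6336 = -9.29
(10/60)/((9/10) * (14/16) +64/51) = 680/8333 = 0.08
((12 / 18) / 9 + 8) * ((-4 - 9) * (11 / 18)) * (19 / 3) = -296153 / 729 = -406.25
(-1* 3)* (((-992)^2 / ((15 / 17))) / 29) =-16729088 / 145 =-115373.02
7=7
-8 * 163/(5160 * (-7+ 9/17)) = 2771/70950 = 0.04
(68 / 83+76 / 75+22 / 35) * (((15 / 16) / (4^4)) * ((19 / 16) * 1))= 1018837 / 95191040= 0.01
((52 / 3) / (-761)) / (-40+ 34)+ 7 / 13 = 48281 / 89037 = 0.54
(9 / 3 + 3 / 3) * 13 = 52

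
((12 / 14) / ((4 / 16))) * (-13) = -44.57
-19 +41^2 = 1662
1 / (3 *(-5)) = -1 / 15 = -0.07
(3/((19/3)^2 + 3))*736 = 4968/97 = 51.22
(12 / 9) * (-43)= -172 / 3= -57.33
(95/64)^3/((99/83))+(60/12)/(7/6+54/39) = 4.70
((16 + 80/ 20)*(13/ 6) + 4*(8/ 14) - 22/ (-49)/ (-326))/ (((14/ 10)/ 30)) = 54652250/ 55909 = 977.52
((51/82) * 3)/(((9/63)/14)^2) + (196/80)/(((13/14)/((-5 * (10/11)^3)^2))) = 16955651948858/944242013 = 17956.89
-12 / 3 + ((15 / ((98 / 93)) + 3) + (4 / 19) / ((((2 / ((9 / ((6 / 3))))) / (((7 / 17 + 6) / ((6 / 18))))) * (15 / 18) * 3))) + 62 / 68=1407894 / 79135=17.79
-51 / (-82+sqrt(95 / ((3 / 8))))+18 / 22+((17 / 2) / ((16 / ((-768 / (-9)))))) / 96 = 51* sqrt(570) / 9706+3721937 / 1921788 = 2.06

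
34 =34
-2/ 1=-2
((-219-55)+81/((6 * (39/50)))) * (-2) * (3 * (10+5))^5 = 1231540706250/13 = 94733900480.77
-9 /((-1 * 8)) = 9 /8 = 1.12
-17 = -17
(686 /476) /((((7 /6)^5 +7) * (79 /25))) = 680400 /13667711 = 0.05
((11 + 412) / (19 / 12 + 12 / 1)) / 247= 5076 / 40261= 0.13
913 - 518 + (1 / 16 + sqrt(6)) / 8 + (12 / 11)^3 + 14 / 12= 397.78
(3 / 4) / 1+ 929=3719 / 4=929.75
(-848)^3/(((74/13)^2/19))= -489517104128/1369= -357572756.85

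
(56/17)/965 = 56/16405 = 0.00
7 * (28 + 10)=266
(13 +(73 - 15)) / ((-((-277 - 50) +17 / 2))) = 142 / 637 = 0.22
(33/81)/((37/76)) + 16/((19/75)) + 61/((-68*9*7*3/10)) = 96293459/1505826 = 63.95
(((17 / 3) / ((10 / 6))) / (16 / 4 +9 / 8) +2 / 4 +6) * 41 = 2937 / 10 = 293.70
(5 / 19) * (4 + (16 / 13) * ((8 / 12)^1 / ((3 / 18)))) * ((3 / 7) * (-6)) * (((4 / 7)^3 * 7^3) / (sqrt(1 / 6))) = -668160 * sqrt(6) / 1729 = -946.59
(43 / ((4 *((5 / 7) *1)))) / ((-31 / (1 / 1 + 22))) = -6923 / 620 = -11.17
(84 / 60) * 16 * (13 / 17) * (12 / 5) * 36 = 628992 / 425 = 1479.98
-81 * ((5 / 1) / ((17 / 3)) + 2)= -3969 / 17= -233.47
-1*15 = -15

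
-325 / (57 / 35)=-11375 / 57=-199.56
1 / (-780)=-1 / 780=-0.00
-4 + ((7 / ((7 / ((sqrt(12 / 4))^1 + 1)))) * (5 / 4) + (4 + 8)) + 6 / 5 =5 * sqrt(3) / 4 + 209 / 20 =12.62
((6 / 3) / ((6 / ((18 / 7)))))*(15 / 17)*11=990 / 119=8.32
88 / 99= 8 / 9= 0.89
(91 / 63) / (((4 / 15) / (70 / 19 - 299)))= -1599.63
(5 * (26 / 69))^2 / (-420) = -845 / 99981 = -0.01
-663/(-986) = 39/58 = 0.67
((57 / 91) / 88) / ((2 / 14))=0.05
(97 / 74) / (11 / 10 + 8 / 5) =485 / 999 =0.49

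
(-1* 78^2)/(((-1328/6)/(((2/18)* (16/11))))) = 4056/913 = 4.44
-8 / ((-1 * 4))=2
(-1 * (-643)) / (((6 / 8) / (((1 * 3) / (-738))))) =-1286 / 369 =-3.49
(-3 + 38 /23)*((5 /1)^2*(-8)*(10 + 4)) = 86800 /23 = 3773.91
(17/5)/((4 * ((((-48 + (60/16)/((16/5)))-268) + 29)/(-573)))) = 155856/91465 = 1.70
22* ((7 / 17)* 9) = 1386 / 17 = 81.53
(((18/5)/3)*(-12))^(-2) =25/5184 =0.00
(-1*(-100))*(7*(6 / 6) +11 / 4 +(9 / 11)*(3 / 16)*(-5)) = 39525 / 44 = 898.30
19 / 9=2.11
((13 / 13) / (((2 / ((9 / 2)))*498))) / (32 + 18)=3 / 33200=0.00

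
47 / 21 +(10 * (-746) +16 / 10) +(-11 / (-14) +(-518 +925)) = -1480159 / 210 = -7048.38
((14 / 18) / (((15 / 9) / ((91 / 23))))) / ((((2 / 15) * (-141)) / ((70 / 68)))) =-22295 / 220524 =-0.10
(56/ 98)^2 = 16/ 49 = 0.33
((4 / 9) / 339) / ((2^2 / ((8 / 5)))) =8 / 15255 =0.00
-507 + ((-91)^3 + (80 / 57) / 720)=-386842013 / 513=-754078.00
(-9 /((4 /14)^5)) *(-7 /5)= 1058841 /160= 6617.76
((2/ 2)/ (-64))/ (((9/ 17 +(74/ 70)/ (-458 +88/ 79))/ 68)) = -182545405/ 90559352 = -2.02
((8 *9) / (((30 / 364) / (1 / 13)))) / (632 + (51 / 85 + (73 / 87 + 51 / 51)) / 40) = 167040 / 1571123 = 0.11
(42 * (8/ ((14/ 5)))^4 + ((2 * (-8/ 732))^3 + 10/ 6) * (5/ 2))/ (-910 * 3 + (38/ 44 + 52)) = -129626334078065/ 123805678101777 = -1.05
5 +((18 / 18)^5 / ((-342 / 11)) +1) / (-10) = 16769 / 3420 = 4.90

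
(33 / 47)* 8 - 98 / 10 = -983 / 235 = -4.18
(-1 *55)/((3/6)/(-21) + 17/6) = -1155/59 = -19.58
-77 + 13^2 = 92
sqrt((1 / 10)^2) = 1 / 10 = 0.10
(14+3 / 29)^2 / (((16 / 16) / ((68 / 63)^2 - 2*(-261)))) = 347349294202 / 3337929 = 104061.32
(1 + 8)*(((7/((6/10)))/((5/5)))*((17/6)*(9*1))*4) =10710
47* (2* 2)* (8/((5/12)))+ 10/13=3610.37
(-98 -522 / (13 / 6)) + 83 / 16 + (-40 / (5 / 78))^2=80920791 / 208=389042.26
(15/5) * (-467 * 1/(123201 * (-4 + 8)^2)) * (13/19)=-467/960336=-0.00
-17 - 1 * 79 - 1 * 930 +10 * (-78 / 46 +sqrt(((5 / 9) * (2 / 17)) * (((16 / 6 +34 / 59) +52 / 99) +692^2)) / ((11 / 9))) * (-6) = -120 * sqrt(77150090432305) / 121363 - 21258 / 23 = -9609.13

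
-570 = -570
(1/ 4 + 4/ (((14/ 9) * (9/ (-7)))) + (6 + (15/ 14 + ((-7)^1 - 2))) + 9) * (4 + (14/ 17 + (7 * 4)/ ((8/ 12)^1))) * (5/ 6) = 148255/ 714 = 207.64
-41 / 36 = -1.14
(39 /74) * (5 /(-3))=-65 /74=-0.88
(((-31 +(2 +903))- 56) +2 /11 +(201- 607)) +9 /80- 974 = -494301 /880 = -561.71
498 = 498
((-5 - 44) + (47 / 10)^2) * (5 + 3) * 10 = -2152.80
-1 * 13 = -13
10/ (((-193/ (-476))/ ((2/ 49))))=1360/ 1351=1.01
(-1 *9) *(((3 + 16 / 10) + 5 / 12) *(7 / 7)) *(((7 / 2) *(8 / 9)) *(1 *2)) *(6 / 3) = -8428 / 15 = -561.87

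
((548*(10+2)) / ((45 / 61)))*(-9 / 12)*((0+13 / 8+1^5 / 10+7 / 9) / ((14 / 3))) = -7529657 / 2100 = -3585.55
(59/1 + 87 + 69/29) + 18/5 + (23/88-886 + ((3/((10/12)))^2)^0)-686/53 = -504303837/676280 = -745.70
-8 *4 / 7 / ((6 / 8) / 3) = -128 / 7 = -18.29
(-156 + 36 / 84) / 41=-1089 / 287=-3.79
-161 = -161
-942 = -942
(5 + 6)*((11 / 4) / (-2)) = -15.12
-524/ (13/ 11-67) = 1441/ 181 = 7.96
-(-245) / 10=49 / 2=24.50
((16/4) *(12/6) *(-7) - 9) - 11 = -76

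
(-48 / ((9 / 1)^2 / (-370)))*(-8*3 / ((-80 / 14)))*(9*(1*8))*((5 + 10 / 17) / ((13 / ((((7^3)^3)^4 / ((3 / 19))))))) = 317355753417000627146069641160079230720 / 663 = 478666294746607280763302600000000000.00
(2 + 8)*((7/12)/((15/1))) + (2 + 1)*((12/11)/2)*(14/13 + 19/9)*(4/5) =58717/12870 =4.56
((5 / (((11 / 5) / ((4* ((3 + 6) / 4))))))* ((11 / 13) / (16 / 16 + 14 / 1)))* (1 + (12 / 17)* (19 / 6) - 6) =-705 / 221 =-3.19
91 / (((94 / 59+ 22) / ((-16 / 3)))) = -5369 / 261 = -20.57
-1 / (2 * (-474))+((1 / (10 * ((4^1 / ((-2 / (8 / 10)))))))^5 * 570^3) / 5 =-35.32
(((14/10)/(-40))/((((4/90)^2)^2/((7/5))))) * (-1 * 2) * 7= 11252115/64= 175814.30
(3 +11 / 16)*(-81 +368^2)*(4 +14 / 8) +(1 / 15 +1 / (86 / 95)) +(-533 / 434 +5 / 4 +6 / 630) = 25706045797991 / 8957760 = 2869695.75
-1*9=-9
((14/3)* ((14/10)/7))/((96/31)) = 217/720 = 0.30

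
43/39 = 1.10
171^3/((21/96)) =160006752/7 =22858107.43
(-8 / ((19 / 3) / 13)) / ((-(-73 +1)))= -13 / 57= -0.23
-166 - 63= -229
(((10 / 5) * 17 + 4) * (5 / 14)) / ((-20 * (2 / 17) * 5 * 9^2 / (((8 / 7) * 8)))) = -2584 / 19845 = -0.13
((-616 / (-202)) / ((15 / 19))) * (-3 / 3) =-3.86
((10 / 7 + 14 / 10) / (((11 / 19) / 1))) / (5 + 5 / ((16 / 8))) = 114 / 175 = 0.65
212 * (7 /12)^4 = 127253 /5184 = 24.55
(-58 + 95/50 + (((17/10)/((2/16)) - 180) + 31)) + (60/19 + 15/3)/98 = -178209/931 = -191.42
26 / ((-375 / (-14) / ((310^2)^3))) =2584410719072000 / 3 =861470239690666.67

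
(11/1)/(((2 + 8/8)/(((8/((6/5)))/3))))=220/27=8.15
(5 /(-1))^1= -5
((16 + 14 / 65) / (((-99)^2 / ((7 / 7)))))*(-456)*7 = -1121456 / 212355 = -5.28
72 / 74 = 36 / 37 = 0.97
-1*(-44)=44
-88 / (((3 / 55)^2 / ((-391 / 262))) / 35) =1821473500 / 1179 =1544930.87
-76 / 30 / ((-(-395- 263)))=-19 / 4935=-0.00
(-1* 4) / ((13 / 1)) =-4 / 13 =-0.31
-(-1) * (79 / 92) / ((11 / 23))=79 / 44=1.80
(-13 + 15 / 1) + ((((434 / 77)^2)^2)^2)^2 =47672401706915432909990475138 / 45949729863572161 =1037490358451.68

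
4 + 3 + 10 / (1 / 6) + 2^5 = 99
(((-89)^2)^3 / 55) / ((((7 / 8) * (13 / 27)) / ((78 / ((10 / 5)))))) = 836477601409.68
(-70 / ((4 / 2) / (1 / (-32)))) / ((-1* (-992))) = 35 / 31744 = 0.00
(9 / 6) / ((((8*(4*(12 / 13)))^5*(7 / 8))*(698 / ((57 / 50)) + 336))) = 7054567 / 87753294323122176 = 0.00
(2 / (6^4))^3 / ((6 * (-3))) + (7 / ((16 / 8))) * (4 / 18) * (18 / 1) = 68568643583 / 4897760256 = 14.00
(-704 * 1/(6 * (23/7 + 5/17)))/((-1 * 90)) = 10472/28755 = 0.36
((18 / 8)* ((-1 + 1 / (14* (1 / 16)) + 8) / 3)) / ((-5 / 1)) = -171 / 140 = -1.22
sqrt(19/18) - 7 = -7 + sqrt(38)/6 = -5.97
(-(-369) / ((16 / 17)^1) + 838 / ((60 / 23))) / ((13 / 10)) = 171191 / 312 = 548.69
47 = 47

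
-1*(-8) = 8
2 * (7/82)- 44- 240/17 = -40389/697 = -57.95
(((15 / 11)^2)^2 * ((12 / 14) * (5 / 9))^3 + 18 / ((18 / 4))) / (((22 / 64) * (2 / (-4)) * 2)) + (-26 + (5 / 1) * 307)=82655105473 / 55240493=1496.28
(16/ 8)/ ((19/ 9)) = 18/ 19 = 0.95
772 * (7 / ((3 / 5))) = 27020 / 3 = 9006.67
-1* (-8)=8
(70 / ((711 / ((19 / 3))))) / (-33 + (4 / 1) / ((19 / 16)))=-25270 / 1200879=-0.02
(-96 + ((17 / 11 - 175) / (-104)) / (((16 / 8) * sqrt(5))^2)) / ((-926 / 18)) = 4937787 / 2648360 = 1.86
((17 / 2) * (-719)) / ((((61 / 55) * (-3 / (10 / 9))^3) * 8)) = 84033125 / 2401326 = 34.99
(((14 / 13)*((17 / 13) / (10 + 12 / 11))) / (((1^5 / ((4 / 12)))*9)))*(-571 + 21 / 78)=-19424251 / 7236918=-2.68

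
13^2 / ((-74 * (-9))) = 169 / 666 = 0.25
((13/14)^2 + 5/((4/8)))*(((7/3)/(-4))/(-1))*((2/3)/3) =1.41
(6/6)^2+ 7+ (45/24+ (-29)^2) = 6807/8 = 850.88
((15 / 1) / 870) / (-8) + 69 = 32015 / 464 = 69.00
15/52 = 0.29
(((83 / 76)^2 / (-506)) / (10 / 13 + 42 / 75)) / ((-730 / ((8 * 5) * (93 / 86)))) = 69406675 / 660543637248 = 0.00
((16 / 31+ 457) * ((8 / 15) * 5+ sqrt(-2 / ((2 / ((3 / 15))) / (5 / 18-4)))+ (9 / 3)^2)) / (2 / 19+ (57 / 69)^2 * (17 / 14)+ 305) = 997873331 * sqrt(670) / 20017871025+ 13970226634 / 800714841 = 18.74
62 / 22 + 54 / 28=731 / 154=4.75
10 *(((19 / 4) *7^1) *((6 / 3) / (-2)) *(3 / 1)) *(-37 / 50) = 14763 / 20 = 738.15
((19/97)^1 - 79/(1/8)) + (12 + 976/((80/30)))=-24619/97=-253.80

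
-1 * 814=-814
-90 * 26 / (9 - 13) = 585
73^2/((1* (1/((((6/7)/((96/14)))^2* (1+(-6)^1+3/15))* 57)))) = -911259/40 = -22781.48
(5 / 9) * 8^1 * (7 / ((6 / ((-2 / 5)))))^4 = 19208 / 91125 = 0.21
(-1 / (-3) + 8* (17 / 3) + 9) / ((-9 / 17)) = -2788 / 27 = -103.26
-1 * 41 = -41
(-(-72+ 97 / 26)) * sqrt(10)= 1775 * sqrt(10) / 26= 215.89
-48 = -48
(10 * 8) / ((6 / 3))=40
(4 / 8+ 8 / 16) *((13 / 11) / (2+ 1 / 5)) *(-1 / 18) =-65 / 2178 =-0.03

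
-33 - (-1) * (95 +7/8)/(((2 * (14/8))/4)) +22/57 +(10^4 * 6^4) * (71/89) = 367146572834/35511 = 10338953.36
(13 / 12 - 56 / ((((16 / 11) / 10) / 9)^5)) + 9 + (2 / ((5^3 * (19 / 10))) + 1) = -296441429552525273 / 5836800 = -50788347990.77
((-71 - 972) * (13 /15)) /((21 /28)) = -54236 /45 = -1205.24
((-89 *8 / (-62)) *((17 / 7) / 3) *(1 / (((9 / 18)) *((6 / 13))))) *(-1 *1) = -78676 / 1953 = -40.28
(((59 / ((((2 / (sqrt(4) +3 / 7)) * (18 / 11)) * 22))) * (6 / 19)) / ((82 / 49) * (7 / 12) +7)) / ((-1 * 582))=-1003 / 7408860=-0.00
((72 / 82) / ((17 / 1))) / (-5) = -0.01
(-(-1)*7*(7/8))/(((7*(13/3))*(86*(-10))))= -21/89440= -0.00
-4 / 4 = -1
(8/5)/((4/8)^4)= 128/5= 25.60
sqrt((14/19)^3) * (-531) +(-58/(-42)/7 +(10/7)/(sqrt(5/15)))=-7434 * sqrt(266)/361 +29/147 +10 * sqrt(3)/7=-333.19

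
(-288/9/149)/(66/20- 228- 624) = 320/1264563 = 0.00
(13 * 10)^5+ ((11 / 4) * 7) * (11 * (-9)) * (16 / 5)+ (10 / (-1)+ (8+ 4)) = 37129293903.60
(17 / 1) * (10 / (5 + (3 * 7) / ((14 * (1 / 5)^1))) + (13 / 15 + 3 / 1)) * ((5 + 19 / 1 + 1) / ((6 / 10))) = 29750 / 9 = 3305.56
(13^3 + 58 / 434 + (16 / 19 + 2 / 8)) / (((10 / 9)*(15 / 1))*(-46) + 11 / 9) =-326278251 / 113613388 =-2.87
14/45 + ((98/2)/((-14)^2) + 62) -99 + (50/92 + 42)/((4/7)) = 314741/8280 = 38.01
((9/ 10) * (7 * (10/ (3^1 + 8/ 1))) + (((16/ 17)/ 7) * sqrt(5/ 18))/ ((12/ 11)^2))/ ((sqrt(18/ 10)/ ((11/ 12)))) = sqrt(5) * (1331 * sqrt(10) + 404838)/ 231336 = 3.95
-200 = -200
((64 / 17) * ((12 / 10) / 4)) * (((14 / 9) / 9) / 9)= 0.02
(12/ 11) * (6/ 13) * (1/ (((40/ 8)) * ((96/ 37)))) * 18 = 999/ 1430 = 0.70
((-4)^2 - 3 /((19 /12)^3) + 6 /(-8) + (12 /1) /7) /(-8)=-3112873 /1536416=-2.03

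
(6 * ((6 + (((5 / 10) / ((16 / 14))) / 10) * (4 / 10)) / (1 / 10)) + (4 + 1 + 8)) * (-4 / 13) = -7481 / 65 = -115.09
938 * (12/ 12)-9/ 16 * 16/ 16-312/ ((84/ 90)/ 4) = -44767/ 112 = -399.71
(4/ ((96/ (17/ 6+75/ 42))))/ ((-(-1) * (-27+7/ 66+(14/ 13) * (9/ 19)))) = -263549/ 36129156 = -0.01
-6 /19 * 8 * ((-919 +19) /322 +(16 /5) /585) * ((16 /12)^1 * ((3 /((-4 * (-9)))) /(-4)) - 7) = -57801656 /1167075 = -49.53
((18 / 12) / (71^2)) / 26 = 3 / 262132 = 0.00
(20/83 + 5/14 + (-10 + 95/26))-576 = -4393943/7553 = -581.75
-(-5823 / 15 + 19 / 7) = 13492 / 35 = 385.49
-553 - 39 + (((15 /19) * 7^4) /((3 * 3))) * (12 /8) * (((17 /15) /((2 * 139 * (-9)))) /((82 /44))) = -3461975995 /5847174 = -592.08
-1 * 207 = -207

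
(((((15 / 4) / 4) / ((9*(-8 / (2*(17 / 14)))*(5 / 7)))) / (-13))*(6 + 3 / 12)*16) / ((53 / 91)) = 2975 / 5088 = 0.58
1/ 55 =0.02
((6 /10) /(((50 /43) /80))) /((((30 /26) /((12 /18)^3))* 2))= 17888 /3375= 5.30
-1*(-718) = 718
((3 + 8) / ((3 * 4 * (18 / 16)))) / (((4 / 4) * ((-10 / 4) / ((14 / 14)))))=-44 / 135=-0.33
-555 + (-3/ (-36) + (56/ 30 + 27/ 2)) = -10791/ 20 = -539.55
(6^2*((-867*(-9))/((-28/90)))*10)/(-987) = 9148.11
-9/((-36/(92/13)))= 23/13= 1.77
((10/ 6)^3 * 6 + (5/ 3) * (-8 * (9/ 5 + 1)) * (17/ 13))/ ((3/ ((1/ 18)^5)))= -1231/ 331619184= -0.00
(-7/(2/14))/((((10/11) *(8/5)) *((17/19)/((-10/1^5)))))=51205/136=376.51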